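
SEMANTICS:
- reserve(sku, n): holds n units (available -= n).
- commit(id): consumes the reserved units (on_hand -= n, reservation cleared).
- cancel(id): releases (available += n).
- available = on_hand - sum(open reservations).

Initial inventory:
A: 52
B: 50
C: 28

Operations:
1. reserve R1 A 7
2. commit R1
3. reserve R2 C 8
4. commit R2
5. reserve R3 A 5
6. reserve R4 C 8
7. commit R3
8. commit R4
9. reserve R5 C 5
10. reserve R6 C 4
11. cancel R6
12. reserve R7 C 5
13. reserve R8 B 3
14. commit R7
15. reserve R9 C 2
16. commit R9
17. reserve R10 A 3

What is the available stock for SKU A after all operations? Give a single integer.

Step 1: reserve R1 A 7 -> on_hand[A=52 B=50 C=28] avail[A=45 B=50 C=28] open={R1}
Step 2: commit R1 -> on_hand[A=45 B=50 C=28] avail[A=45 B=50 C=28] open={}
Step 3: reserve R2 C 8 -> on_hand[A=45 B=50 C=28] avail[A=45 B=50 C=20] open={R2}
Step 4: commit R2 -> on_hand[A=45 B=50 C=20] avail[A=45 B=50 C=20] open={}
Step 5: reserve R3 A 5 -> on_hand[A=45 B=50 C=20] avail[A=40 B=50 C=20] open={R3}
Step 6: reserve R4 C 8 -> on_hand[A=45 B=50 C=20] avail[A=40 B=50 C=12] open={R3,R4}
Step 7: commit R3 -> on_hand[A=40 B=50 C=20] avail[A=40 B=50 C=12] open={R4}
Step 8: commit R4 -> on_hand[A=40 B=50 C=12] avail[A=40 B=50 C=12] open={}
Step 9: reserve R5 C 5 -> on_hand[A=40 B=50 C=12] avail[A=40 B=50 C=7] open={R5}
Step 10: reserve R6 C 4 -> on_hand[A=40 B=50 C=12] avail[A=40 B=50 C=3] open={R5,R6}
Step 11: cancel R6 -> on_hand[A=40 B=50 C=12] avail[A=40 B=50 C=7] open={R5}
Step 12: reserve R7 C 5 -> on_hand[A=40 B=50 C=12] avail[A=40 B=50 C=2] open={R5,R7}
Step 13: reserve R8 B 3 -> on_hand[A=40 B=50 C=12] avail[A=40 B=47 C=2] open={R5,R7,R8}
Step 14: commit R7 -> on_hand[A=40 B=50 C=7] avail[A=40 B=47 C=2] open={R5,R8}
Step 15: reserve R9 C 2 -> on_hand[A=40 B=50 C=7] avail[A=40 B=47 C=0] open={R5,R8,R9}
Step 16: commit R9 -> on_hand[A=40 B=50 C=5] avail[A=40 B=47 C=0] open={R5,R8}
Step 17: reserve R10 A 3 -> on_hand[A=40 B=50 C=5] avail[A=37 B=47 C=0] open={R10,R5,R8}
Final available[A] = 37

Answer: 37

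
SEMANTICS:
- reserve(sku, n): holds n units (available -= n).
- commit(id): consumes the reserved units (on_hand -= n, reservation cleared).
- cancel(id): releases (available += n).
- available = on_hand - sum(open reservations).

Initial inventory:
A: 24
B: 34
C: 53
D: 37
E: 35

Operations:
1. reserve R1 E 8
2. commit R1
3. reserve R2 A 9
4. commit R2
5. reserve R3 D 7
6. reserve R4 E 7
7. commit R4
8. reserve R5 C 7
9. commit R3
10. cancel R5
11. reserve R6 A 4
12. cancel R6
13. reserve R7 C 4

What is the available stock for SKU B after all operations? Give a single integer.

Step 1: reserve R1 E 8 -> on_hand[A=24 B=34 C=53 D=37 E=35] avail[A=24 B=34 C=53 D=37 E=27] open={R1}
Step 2: commit R1 -> on_hand[A=24 B=34 C=53 D=37 E=27] avail[A=24 B=34 C=53 D=37 E=27] open={}
Step 3: reserve R2 A 9 -> on_hand[A=24 B=34 C=53 D=37 E=27] avail[A=15 B=34 C=53 D=37 E=27] open={R2}
Step 4: commit R2 -> on_hand[A=15 B=34 C=53 D=37 E=27] avail[A=15 B=34 C=53 D=37 E=27] open={}
Step 5: reserve R3 D 7 -> on_hand[A=15 B=34 C=53 D=37 E=27] avail[A=15 B=34 C=53 D=30 E=27] open={R3}
Step 6: reserve R4 E 7 -> on_hand[A=15 B=34 C=53 D=37 E=27] avail[A=15 B=34 C=53 D=30 E=20] open={R3,R4}
Step 7: commit R4 -> on_hand[A=15 B=34 C=53 D=37 E=20] avail[A=15 B=34 C=53 D=30 E=20] open={R3}
Step 8: reserve R5 C 7 -> on_hand[A=15 B=34 C=53 D=37 E=20] avail[A=15 B=34 C=46 D=30 E=20] open={R3,R5}
Step 9: commit R3 -> on_hand[A=15 B=34 C=53 D=30 E=20] avail[A=15 B=34 C=46 D=30 E=20] open={R5}
Step 10: cancel R5 -> on_hand[A=15 B=34 C=53 D=30 E=20] avail[A=15 B=34 C=53 D=30 E=20] open={}
Step 11: reserve R6 A 4 -> on_hand[A=15 B=34 C=53 D=30 E=20] avail[A=11 B=34 C=53 D=30 E=20] open={R6}
Step 12: cancel R6 -> on_hand[A=15 B=34 C=53 D=30 E=20] avail[A=15 B=34 C=53 D=30 E=20] open={}
Step 13: reserve R7 C 4 -> on_hand[A=15 B=34 C=53 D=30 E=20] avail[A=15 B=34 C=49 D=30 E=20] open={R7}
Final available[B] = 34

Answer: 34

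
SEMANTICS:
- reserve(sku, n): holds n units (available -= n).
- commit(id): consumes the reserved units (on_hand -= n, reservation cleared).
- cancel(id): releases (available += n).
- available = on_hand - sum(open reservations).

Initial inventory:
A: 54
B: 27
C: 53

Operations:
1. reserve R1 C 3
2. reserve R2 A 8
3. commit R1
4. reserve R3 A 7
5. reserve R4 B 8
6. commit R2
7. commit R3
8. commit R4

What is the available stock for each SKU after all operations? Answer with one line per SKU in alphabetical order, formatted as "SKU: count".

Step 1: reserve R1 C 3 -> on_hand[A=54 B=27 C=53] avail[A=54 B=27 C=50] open={R1}
Step 2: reserve R2 A 8 -> on_hand[A=54 B=27 C=53] avail[A=46 B=27 C=50] open={R1,R2}
Step 3: commit R1 -> on_hand[A=54 B=27 C=50] avail[A=46 B=27 C=50] open={R2}
Step 4: reserve R3 A 7 -> on_hand[A=54 B=27 C=50] avail[A=39 B=27 C=50] open={R2,R3}
Step 5: reserve R4 B 8 -> on_hand[A=54 B=27 C=50] avail[A=39 B=19 C=50] open={R2,R3,R4}
Step 6: commit R2 -> on_hand[A=46 B=27 C=50] avail[A=39 B=19 C=50] open={R3,R4}
Step 7: commit R3 -> on_hand[A=39 B=27 C=50] avail[A=39 B=19 C=50] open={R4}
Step 8: commit R4 -> on_hand[A=39 B=19 C=50] avail[A=39 B=19 C=50] open={}

Answer: A: 39
B: 19
C: 50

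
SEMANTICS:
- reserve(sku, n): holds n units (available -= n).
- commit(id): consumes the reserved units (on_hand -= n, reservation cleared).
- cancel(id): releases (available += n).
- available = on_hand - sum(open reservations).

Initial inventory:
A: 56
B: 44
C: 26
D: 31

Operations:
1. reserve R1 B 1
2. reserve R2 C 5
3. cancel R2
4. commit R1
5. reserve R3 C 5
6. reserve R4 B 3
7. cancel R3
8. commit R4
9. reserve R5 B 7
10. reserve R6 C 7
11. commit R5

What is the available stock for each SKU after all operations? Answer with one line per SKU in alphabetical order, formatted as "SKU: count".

Answer: A: 56
B: 33
C: 19
D: 31

Derivation:
Step 1: reserve R1 B 1 -> on_hand[A=56 B=44 C=26 D=31] avail[A=56 B=43 C=26 D=31] open={R1}
Step 2: reserve R2 C 5 -> on_hand[A=56 B=44 C=26 D=31] avail[A=56 B=43 C=21 D=31] open={R1,R2}
Step 3: cancel R2 -> on_hand[A=56 B=44 C=26 D=31] avail[A=56 B=43 C=26 D=31] open={R1}
Step 4: commit R1 -> on_hand[A=56 B=43 C=26 D=31] avail[A=56 B=43 C=26 D=31] open={}
Step 5: reserve R3 C 5 -> on_hand[A=56 B=43 C=26 D=31] avail[A=56 B=43 C=21 D=31] open={R3}
Step 6: reserve R4 B 3 -> on_hand[A=56 B=43 C=26 D=31] avail[A=56 B=40 C=21 D=31] open={R3,R4}
Step 7: cancel R3 -> on_hand[A=56 B=43 C=26 D=31] avail[A=56 B=40 C=26 D=31] open={R4}
Step 8: commit R4 -> on_hand[A=56 B=40 C=26 D=31] avail[A=56 B=40 C=26 D=31] open={}
Step 9: reserve R5 B 7 -> on_hand[A=56 B=40 C=26 D=31] avail[A=56 B=33 C=26 D=31] open={R5}
Step 10: reserve R6 C 7 -> on_hand[A=56 B=40 C=26 D=31] avail[A=56 B=33 C=19 D=31] open={R5,R6}
Step 11: commit R5 -> on_hand[A=56 B=33 C=26 D=31] avail[A=56 B=33 C=19 D=31] open={R6}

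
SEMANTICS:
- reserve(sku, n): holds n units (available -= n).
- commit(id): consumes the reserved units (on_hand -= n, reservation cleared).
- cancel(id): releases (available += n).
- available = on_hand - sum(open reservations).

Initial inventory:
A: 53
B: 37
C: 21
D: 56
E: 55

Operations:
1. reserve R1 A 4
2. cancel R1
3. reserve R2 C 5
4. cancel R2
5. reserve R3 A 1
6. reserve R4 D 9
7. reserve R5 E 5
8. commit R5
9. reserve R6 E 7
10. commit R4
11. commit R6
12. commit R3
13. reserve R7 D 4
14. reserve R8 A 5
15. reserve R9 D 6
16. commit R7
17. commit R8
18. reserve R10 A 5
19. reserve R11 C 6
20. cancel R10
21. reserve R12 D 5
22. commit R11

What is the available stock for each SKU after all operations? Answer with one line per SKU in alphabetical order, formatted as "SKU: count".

Step 1: reserve R1 A 4 -> on_hand[A=53 B=37 C=21 D=56 E=55] avail[A=49 B=37 C=21 D=56 E=55] open={R1}
Step 2: cancel R1 -> on_hand[A=53 B=37 C=21 D=56 E=55] avail[A=53 B=37 C=21 D=56 E=55] open={}
Step 3: reserve R2 C 5 -> on_hand[A=53 B=37 C=21 D=56 E=55] avail[A=53 B=37 C=16 D=56 E=55] open={R2}
Step 4: cancel R2 -> on_hand[A=53 B=37 C=21 D=56 E=55] avail[A=53 B=37 C=21 D=56 E=55] open={}
Step 5: reserve R3 A 1 -> on_hand[A=53 B=37 C=21 D=56 E=55] avail[A=52 B=37 C=21 D=56 E=55] open={R3}
Step 6: reserve R4 D 9 -> on_hand[A=53 B=37 C=21 D=56 E=55] avail[A=52 B=37 C=21 D=47 E=55] open={R3,R4}
Step 7: reserve R5 E 5 -> on_hand[A=53 B=37 C=21 D=56 E=55] avail[A=52 B=37 C=21 D=47 E=50] open={R3,R4,R5}
Step 8: commit R5 -> on_hand[A=53 B=37 C=21 D=56 E=50] avail[A=52 B=37 C=21 D=47 E=50] open={R3,R4}
Step 9: reserve R6 E 7 -> on_hand[A=53 B=37 C=21 D=56 E=50] avail[A=52 B=37 C=21 D=47 E=43] open={R3,R4,R6}
Step 10: commit R4 -> on_hand[A=53 B=37 C=21 D=47 E=50] avail[A=52 B=37 C=21 D=47 E=43] open={R3,R6}
Step 11: commit R6 -> on_hand[A=53 B=37 C=21 D=47 E=43] avail[A=52 B=37 C=21 D=47 E=43] open={R3}
Step 12: commit R3 -> on_hand[A=52 B=37 C=21 D=47 E=43] avail[A=52 B=37 C=21 D=47 E=43] open={}
Step 13: reserve R7 D 4 -> on_hand[A=52 B=37 C=21 D=47 E=43] avail[A=52 B=37 C=21 D=43 E=43] open={R7}
Step 14: reserve R8 A 5 -> on_hand[A=52 B=37 C=21 D=47 E=43] avail[A=47 B=37 C=21 D=43 E=43] open={R7,R8}
Step 15: reserve R9 D 6 -> on_hand[A=52 B=37 C=21 D=47 E=43] avail[A=47 B=37 C=21 D=37 E=43] open={R7,R8,R9}
Step 16: commit R7 -> on_hand[A=52 B=37 C=21 D=43 E=43] avail[A=47 B=37 C=21 D=37 E=43] open={R8,R9}
Step 17: commit R8 -> on_hand[A=47 B=37 C=21 D=43 E=43] avail[A=47 B=37 C=21 D=37 E=43] open={R9}
Step 18: reserve R10 A 5 -> on_hand[A=47 B=37 C=21 D=43 E=43] avail[A=42 B=37 C=21 D=37 E=43] open={R10,R9}
Step 19: reserve R11 C 6 -> on_hand[A=47 B=37 C=21 D=43 E=43] avail[A=42 B=37 C=15 D=37 E=43] open={R10,R11,R9}
Step 20: cancel R10 -> on_hand[A=47 B=37 C=21 D=43 E=43] avail[A=47 B=37 C=15 D=37 E=43] open={R11,R9}
Step 21: reserve R12 D 5 -> on_hand[A=47 B=37 C=21 D=43 E=43] avail[A=47 B=37 C=15 D=32 E=43] open={R11,R12,R9}
Step 22: commit R11 -> on_hand[A=47 B=37 C=15 D=43 E=43] avail[A=47 B=37 C=15 D=32 E=43] open={R12,R9}

Answer: A: 47
B: 37
C: 15
D: 32
E: 43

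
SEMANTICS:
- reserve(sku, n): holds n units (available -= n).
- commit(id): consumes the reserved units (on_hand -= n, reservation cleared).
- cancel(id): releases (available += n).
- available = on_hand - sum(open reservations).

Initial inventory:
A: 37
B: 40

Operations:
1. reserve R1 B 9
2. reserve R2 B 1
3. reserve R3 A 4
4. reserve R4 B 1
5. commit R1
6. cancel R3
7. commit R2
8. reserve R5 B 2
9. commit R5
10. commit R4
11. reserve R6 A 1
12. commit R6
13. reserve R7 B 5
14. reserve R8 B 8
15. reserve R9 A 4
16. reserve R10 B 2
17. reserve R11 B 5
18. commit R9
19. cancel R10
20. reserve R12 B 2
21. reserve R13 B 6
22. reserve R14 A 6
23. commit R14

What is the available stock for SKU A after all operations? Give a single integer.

Step 1: reserve R1 B 9 -> on_hand[A=37 B=40] avail[A=37 B=31] open={R1}
Step 2: reserve R2 B 1 -> on_hand[A=37 B=40] avail[A=37 B=30] open={R1,R2}
Step 3: reserve R3 A 4 -> on_hand[A=37 B=40] avail[A=33 B=30] open={R1,R2,R3}
Step 4: reserve R4 B 1 -> on_hand[A=37 B=40] avail[A=33 B=29] open={R1,R2,R3,R4}
Step 5: commit R1 -> on_hand[A=37 B=31] avail[A=33 B=29] open={R2,R3,R4}
Step 6: cancel R3 -> on_hand[A=37 B=31] avail[A=37 B=29] open={R2,R4}
Step 7: commit R2 -> on_hand[A=37 B=30] avail[A=37 B=29] open={R4}
Step 8: reserve R5 B 2 -> on_hand[A=37 B=30] avail[A=37 B=27] open={R4,R5}
Step 9: commit R5 -> on_hand[A=37 B=28] avail[A=37 B=27] open={R4}
Step 10: commit R4 -> on_hand[A=37 B=27] avail[A=37 B=27] open={}
Step 11: reserve R6 A 1 -> on_hand[A=37 B=27] avail[A=36 B=27] open={R6}
Step 12: commit R6 -> on_hand[A=36 B=27] avail[A=36 B=27] open={}
Step 13: reserve R7 B 5 -> on_hand[A=36 B=27] avail[A=36 B=22] open={R7}
Step 14: reserve R8 B 8 -> on_hand[A=36 B=27] avail[A=36 B=14] open={R7,R8}
Step 15: reserve R9 A 4 -> on_hand[A=36 B=27] avail[A=32 B=14] open={R7,R8,R9}
Step 16: reserve R10 B 2 -> on_hand[A=36 B=27] avail[A=32 B=12] open={R10,R7,R8,R9}
Step 17: reserve R11 B 5 -> on_hand[A=36 B=27] avail[A=32 B=7] open={R10,R11,R7,R8,R9}
Step 18: commit R9 -> on_hand[A=32 B=27] avail[A=32 B=7] open={R10,R11,R7,R8}
Step 19: cancel R10 -> on_hand[A=32 B=27] avail[A=32 B=9] open={R11,R7,R8}
Step 20: reserve R12 B 2 -> on_hand[A=32 B=27] avail[A=32 B=7] open={R11,R12,R7,R8}
Step 21: reserve R13 B 6 -> on_hand[A=32 B=27] avail[A=32 B=1] open={R11,R12,R13,R7,R8}
Step 22: reserve R14 A 6 -> on_hand[A=32 B=27] avail[A=26 B=1] open={R11,R12,R13,R14,R7,R8}
Step 23: commit R14 -> on_hand[A=26 B=27] avail[A=26 B=1] open={R11,R12,R13,R7,R8}
Final available[A] = 26

Answer: 26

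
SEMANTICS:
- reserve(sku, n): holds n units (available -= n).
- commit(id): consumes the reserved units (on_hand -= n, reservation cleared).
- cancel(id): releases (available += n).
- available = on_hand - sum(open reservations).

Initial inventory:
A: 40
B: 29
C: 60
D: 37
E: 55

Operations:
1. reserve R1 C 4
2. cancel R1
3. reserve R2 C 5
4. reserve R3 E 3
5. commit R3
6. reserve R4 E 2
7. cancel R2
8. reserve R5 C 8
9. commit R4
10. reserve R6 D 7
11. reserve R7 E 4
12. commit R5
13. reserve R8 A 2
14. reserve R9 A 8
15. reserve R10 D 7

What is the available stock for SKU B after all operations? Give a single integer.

Answer: 29

Derivation:
Step 1: reserve R1 C 4 -> on_hand[A=40 B=29 C=60 D=37 E=55] avail[A=40 B=29 C=56 D=37 E=55] open={R1}
Step 2: cancel R1 -> on_hand[A=40 B=29 C=60 D=37 E=55] avail[A=40 B=29 C=60 D=37 E=55] open={}
Step 3: reserve R2 C 5 -> on_hand[A=40 B=29 C=60 D=37 E=55] avail[A=40 B=29 C=55 D=37 E=55] open={R2}
Step 4: reserve R3 E 3 -> on_hand[A=40 B=29 C=60 D=37 E=55] avail[A=40 B=29 C=55 D=37 E=52] open={R2,R3}
Step 5: commit R3 -> on_hand[A=40 B=29 C=60 D=37 E=52] avail[A=40 B=29 C=55 D=37 E=52] open={R2}
Step 6: reserve R4 E 2 -> on_hand[A=40 B=29 C=60 D=37 E=52] avail[A=40 B=29 C=55 D=37 E=50] open={R2,R4}
Step 7: cancel R2 -> on_hand[A=40 B=29 C=60 D=37 E=52] avail[A=40 B=29 C=60 D=37 E=50] open={R4}
Step 8: reserve R5 C 8 -> on_hand[A=40 B=29 C=60 D=37 E=52] avail[A=40 B=29 C=52 D=37 E=50] open={R4,R5}
Step 9: commit R4 -> on_hand[A=40 B=29 C=60 D=37 E=50] avail[A=40 B=29 C=52 D=37 E=50] open={R5}
Step 10: reserve R6 D 7 -> on_hand[A=40 B=29 C=60 D=37 E=50] avail[A=40 B=29 C=52 D=30 E=50] open={R5,R6}
Step 11: reserve R7 E 4 -> on_hand[A=40 B=29 C=60 D=37 E=50] avail[A=40 B=29 C=52 D=30 E=46] open={R5,R6,R7}
Step 12: commit R5 -> on_hand[A=40 B=29 C=52 D=37 E=50] avail[A=40 B=29 C=52 D=30 E=46] open={R6,R7}
Step 13: reserve R8 A 2 -> on_hand[A=40 B=29 C=52 D=37 E=50] avail[A=38 B=29 C=52 D=30 E=46] open={R6,R7,R8}
Step 14: reserve R9 A 8 -> on_hand[A=40 B=29 C=52 D=37 E=50] avail[A=30 B=29 C=52 D=30 E=46] open={R6,R7,R8,R9}
Step 15: reserve R10 D 7 -> on_hand[A=40 B=29 C=52 D=37 E=50] avail[A=30 B=29 C=52 D=23 E=46] open={R10,R6,R7,R8,R9}
Final available[B] = 29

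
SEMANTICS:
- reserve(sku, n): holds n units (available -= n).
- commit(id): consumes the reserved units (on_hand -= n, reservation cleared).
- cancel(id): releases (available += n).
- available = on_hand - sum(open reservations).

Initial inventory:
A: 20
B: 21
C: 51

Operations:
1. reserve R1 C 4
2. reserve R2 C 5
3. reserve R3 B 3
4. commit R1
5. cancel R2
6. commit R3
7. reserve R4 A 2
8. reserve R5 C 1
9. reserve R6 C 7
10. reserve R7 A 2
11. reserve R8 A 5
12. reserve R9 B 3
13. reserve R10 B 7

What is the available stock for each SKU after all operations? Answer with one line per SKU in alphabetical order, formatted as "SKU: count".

Answer: A: 11
B: 8
C: 39

Derivation:
Step 1: reserve R1 C 4 -> on_hand[A=20 B=21 C=51] avail[A=20 B=21 C=47] open={R1}
Step 2: reserve R2 C 5 -> on_hand[A=20 B=21 C=51] avail[A=20 B=21 C=42] open={R1,R2}
Step 3: reserve R3 B 3 -> on_hand[A=20 B=21 C=51] avail[A=20 B=18 C=42] open={R1,R2,R3}
Step 4: commit R1 -> on_hand[A=20 B=21 C=47] avail[A=20 B=18 C=42] open={R2,R3}
Step 5: cancel R2 -> on_hand[A=20 B=21 C=47] avail[A=20 B=18 C=47] open={R3}
Step 6: commit R3 -> on_hand[A=20 B=18 C=47] avail[A=20 B=18 C=47] open={}
Step 7: reserve R4 A 2 -> on_hand[A=20 B=18 C=47] avail[A=18 B=18 C=47] open={R4}
Step 8: reserve R5 C 1 -> on_hand[A=20 B=18 C=47] avail[A=18 B=18 C=46] open={R4,R5}
Step 9: reserve R6 C 7 -> on_hand[A=20 B=18 C=47] avail[A=18 B=18 C=39] open={R4,R5,R6}
Step 10: reserve R7 A 2 -> on_hand[A=20 B=18 C=47] avail[A=16 B=18 C=39] open={R4,R5,R6,R7}
Step 11: reserve R8 A 5 -> on_hand[A=20 B=18 C=47] avail[A=11 B=18 C=39] open={R4,R5,R6,R7,R8}
Step 12: reserve R9 B 3 -> on_hand[A=20 B=18 C=47] avail[A=11 B=15 C=39] open={R4,R5,R6,R7,R8,R9}
Step 13: reserve R10 B 7 -> on_hand[A=20 B=18 C=47] avail[A=11 B=8 C=39] open={R10,R4,R5,R6,R7,R8,R9}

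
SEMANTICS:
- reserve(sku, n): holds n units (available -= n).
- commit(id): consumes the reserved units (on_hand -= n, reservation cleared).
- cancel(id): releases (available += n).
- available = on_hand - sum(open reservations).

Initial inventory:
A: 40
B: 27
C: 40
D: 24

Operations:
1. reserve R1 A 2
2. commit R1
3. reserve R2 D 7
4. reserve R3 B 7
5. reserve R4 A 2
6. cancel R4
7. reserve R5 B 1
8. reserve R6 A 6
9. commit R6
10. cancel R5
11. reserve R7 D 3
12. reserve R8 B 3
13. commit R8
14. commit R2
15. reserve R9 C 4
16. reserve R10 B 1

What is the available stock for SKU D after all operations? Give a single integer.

Answer: 14

Derivation:
Step 1: reserve R1 A 2 -> on_hand[A=40 B=27 C=40 D=24] avail[A=38 B=27 C=40 D=24] open={R1}
Step 2: commit R1 -> on_hand[A=38 B=27 C=40 D=24] avail[A=38 B=27 C=40 D=24] open={}
Step 3: reserve R2 D 7 -> on_hand[A=38 B=27 C=40 D=24] avail[A=38 B=27 C=40 D=17] open={R2}
Step 4: reserve R3 B 7 -> on_hand[A=38 B=27 C=40 D=24] avail[A=38 B=20 C=40 D=17] open={R2,R3}
Step 5: reserve R4 A 2 -> on_hand[A=38 B=27 C=40 D=24] avail[A=36 B=20 C=40 D=17] open={R2,R3,R4}
Step 6: cancel R4 -> on_hand[A=38 B=27 C=40 D=24] avail[A=38 B=20 C=40 D=17] open={R2,R3}
Step 7: reserve R5 B 1 -> on_hand[A=38 B=27 C=40 D=24] avail[A=38 B=19 C=40 D=17] open={R2,R3,R5}
Step 8: reserve R6 A 6 -> on_hand[A=38 B=27 C=40 D=24] avail[A=32 B=19 C=40 D=17] open={R2,R3,R5,R6}
Step 9: commit R6 -> on_hand[A=32 B=27 C=40 D=24] avail[A=32 B=19 C=40 D=17] open={R2,R3,R5}
Step 10: cancel R5 -> on_hand[A=32 B=27 C=40 D=24] avail[A=32 B=20 C=40 D=17] open={R2,R3}
Step 11: reserve R7 D 3 -> on_hand[A=32 B=27 C=40 D=24] avail[A=32 B=20 C=40 D=14] open={R2,R3,R7}
Step 12: reserve R8 B 3 -> on_hand[A=32 B=27 C=40 D=24] avail[A=32 B=17 C=40 D=14] open={R2,R3,R7,R8}
Step 13: commit R8 -> on_hand[A=32 B=24 C=40 D=24] avail[A=32 B=17 C=40 D=14] open={R2,R3,R7}
Step 14: commit R2 -> on_hand[A=32 B=24 C=40 D=17] avail[A=32 B=17 C=40 D=14] open={R3,R7}
Step 15: reserve R9 C 4 -> on_hand[A=32 B=24 C=40 D=17] avail[A=32 B=17 C=36 D=14] open={R3,R7,R9}
Step 16: reserve R10 B 1 -> on_hand[A=32 B=24 C=40 D=17] avail[A=32 B=16 C=36 D=14] open={R10,R3,R7,R9}
Final available[D] = 14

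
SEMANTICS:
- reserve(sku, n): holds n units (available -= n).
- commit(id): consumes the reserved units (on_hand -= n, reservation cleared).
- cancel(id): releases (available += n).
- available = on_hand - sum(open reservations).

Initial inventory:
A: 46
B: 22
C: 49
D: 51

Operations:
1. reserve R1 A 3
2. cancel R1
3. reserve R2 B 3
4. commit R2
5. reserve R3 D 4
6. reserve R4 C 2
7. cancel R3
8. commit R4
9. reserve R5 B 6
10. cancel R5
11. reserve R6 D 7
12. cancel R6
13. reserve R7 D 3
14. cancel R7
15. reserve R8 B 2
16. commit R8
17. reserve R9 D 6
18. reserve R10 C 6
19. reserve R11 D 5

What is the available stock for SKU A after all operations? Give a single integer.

Answer: 46

Derivation:
Step 1: reserve R1 A 3 -> on_hand[A=46 B=22 C=49 D=51] avail[A=43 B=22 C=49 D=51] open={R1}
Step 2: cancel R1 -> on_hand[A=46 B=22 C=49 D=51] avail[A=46 B=22 C=49 D=51] open={}
Step 3: reserve R2 B 3 -> on_hand[A=46 B=22 C=49 D=51] avail[A=46 B=19 C=49 D=51] open={R2}
Step 4: commit R2 -> on_hand[A=46 B=19 C=49 D=51] avail[A=46 B=19 C=49 D=51] open={}
Step 5: reserve R3 D 4 -> on_hand[A=46 B=19 C=49 D=51] avail[A=46 B=19 C=49 D=47] open={R3}
Step 6: reserve R4 C 2 -> on_hand[A=46 B=19 C=49 D=51] avail[A=46 B=19 C=47 D=47] open={R3,R4}
Step 7: cancel R3 -> on_hand[A=46 B=19 C=49 D=51] avail[A=46 B=19 C=47 D=51] open={R4}
Step 8: commit R4 -> on_hand[A=46 B=19 C=47 D=51] avail[A=46 B=19 C=47 D=51] open={}
Step 9: reserve R5 B 6 -> on_hand[A=46 B=19 C=47 D=51] avail[A=46 B=13 C=47 D=51] open={R5}
Step 10: cancel R5 -> on_hand[A=46 B=19 C=47 D=51] avail[A=46 B=19 C=47 D=51] open={}
Step 11: reserve R6 D 7 -> on_hand[A=46 B=19 C=47 D=51] avail[A=46 B=19 C=47 D=44] open={R6}
Step 12: cancel R6 -> on_hand[A=46 B=19 C=47 D=51] avail[A=46 B=19 C=47 D=51] open={}
Step 13: reserve R7 D 3 -> on_hand[A=46 B=19 C=47 D=51] avail[A=46 B=19 C=47 D=48] open={R7}
Step 14: cancel R7 -> on_hand[A=46 B=19 C=47 D=51] avail[A=46 B=19 C=47 D=51] open={}
Step 15: reserve R8 B 2 -> on_hand[A=46 B=19 C=47 D=51] avail[A=46 B=17 C=47 D=51] open={R8}
Step 16: commit R8 -> on_hand[A=46 B=17 C=47 D=51] avail[A=46 B=17 C=47 D=51] open={}
Step 17: reserve R9 D 6 -> on_hand[A=46 B=17 C=47 D=51] avail[A=46 B=17 C=47 D=45] open={R9}
Step 18: reserve R10 C 6 -> on_hand[A=46 B=17 C=47 D=51] avail[A=46 B=17 C=41 D=45] open={R10,R9}
Step 19: reserve R11 D 5 -> on_hand[A=46 B=17 C=47 D=51] avail[A=46 B=17 C=41 D=40] open={R10,R11,R9}
Final available[A] = 46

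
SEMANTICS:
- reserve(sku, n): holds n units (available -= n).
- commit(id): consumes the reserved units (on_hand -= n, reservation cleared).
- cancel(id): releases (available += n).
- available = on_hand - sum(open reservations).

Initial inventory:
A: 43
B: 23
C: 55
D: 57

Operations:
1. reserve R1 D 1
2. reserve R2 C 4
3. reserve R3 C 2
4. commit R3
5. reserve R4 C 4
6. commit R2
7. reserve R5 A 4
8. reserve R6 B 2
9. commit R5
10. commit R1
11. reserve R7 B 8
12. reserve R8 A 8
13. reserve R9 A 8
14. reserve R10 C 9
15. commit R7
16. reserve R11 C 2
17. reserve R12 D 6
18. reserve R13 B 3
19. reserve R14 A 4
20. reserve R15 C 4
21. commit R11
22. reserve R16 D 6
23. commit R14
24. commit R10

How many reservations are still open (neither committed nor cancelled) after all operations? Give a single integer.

Step 1: reserve R1 D 1 -> on_hand[A=43 B=23 C=55 D=57] avail[A=43 B=23 C=55 D=56] open={R1}
Step 2: reserve R2 C 4 -> on_hand[A=43 B=23 C=55 D=57] avail[A=43 B=23 C=51 D=56] open={R1,R2}
Step 3: reserve R3 C 2 -> on_hand[A=43 B=23 C=55 D=57] avail[A=43 B=23 C=49 D=56] open={R1,R2,R3}
Step 4: commit R3 -> on_hand[A=43 B=23 C=53 D=57] avail[A=43 B=23 C=49 D=56] open={R1,R2}
Step 5: reserve R4 C 4 -> on_hand[A=43 B=23 C=53 D=57] avail[A=43 B=23 C=45 D=56] open={R1,R2,R4}
Step 6: commit R2 -> on_hand[A=43 B=23 C=49 D=57] avail[A=43 B=23 C=45 D=56] open={R1,R4}
Step 7: reserve R5 A 4 -> on_hand[A=43 B=23 C=49 D=57] avail[A=39 B=23 C=45 D=56] open={R1,R4,R5}
Step 8: reserve R6 B 2 -> on_hand[A=43 B=23 C=49 D=57] avail[A=39 B=21 C=45 D=56] open={R1,R4,R5,R6}
Step 9: commit R5 -> on_hand[A=39 B=23 C=49 D=57] avail[A=39 B=21 C=45 D=56] open={R1,R4,R6}
Step 10: commit R1 -> on_hand[A=39 B=23 C=49 D=56] avail[A=39 B=21 C=45 D=56] open={R4,R6}
Step 11: reserve R7 B 8 -> on_hand[A=39 B=23 C=49 D=56] avail[A=39 B=13 C=45 D=56] open={R4,R6,R7}
Step 12: reserve R8 A 8 -> on_hand[A=39 B=23 C=49 D=56] avail[A=31 B=13 C=45 D=56] open={R4,R6,R7,R8}
Step 13: reserve R9 A 8 -> on_hand[A=39 B=23 C=49 D=56] avail[A=23 B=13 C=45 D=56] open={R4,R6,R7,R8,R9}
Step 14: reserve R10 C 9 -> on_hand[A=39 B=23 C=49 D=56] avail[A=23 B=13 C=36 D=56] open={R10,R4,R6,R7,R8,R9}
Step 15: commit R7 -> on_hand[A=39 B=15 C=49 D=56] avail[A=23 B=13 C=36 D=56] open={R10,R4,R6,R8,R9}
Step 16: reserve R11 C 2 -> on_hand[A=39 B=15 C=49 D=56] avail[A=23 B=13 C=34 D=56] open={R10,R11,R4,R6,R8,R9}
Step 17: reserve R12 D 6 -> on_hand[A=39 B=15 C=49 D=56] avail[A=23 B=13 C=34 D=50] open={R10,R11,R12,R4,R6,R8,R9}
Step 18: reserve R13 B 3 -> on_hand[A=39 B=15 C=49 D=56] avail[A=23 B=10 C=34 D=50] open={R10,R11,R12,R13,R4,R6,R8,R9}
Step 19: reserve R14 A 4 -> on_hand[A=39 B=15 C=49 D=56] avail[A=19 B=10 C=34 D=50] open={R10,R11,R12,R13,R14,R4,R6,R8,R9}
Step 20: reserve R15 C 4 -> on_hand[A=39 B=15 C=49 D=56] avail[A=19 B=10 C=30 D=50] open={R10,R11,R12,R13,R14,R15,R4,R6,R8,R9}
Step 21: commit R11 -> on_hand[A=39 B=15 C=47 D=56] avail[A=19 B=10 C=30 D=50] open={R10,R12,R13,R14,R15,R4,R6,R8,R9}
Step 22: reserve R16 D 6 -> on_hand[A=39 B=15 C=47 D=56] avail[A=19 B=10 C=30 D=44] open={R10,R12,R13,R14,R15,R16,R4,R6,R8,R9}
Step 23: commit R14 -> on_hand[A=35 B=15 C=47 D=56] avail[A=19 B=10 C=30 D=44] open={R10,R12,R13,R15,R16,R4,R6,R8,R9}
Step 24: commit R10 -> on_hand[A=35 B=15 C=38 D=56] avail[A=19 B=10 C=30 D=44] open={R12,R13,R15,R16,R4,R6,R8,R9}
Open reservations: ['R12', 'R13', 'R15', 'R16', 'R4', 'R6', 'R8', 'R9'] -> 8

Answer: 8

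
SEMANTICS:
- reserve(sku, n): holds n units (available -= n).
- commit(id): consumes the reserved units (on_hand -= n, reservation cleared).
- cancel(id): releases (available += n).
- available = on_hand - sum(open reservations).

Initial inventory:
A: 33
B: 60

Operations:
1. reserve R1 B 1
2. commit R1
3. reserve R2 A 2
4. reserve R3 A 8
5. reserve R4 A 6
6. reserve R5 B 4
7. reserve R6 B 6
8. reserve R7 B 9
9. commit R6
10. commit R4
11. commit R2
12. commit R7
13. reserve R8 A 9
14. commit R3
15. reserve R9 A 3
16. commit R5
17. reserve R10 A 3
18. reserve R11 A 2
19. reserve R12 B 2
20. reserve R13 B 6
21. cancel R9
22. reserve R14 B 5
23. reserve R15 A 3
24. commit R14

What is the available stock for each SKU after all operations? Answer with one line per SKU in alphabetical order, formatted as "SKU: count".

Step 1: reserve R1 B 1 -> on_hand[A=33 B=60] avail[A=33 B=59] open={R1}
Step 2: commit R1 -> on_hand[A=33 B=59] avail[A=33 B=59] open={}
Step 3: reserve R2 A 2 -> on_hand[A=33 B=59] avail[A=31 B=59] open={R2}
Step 4: reserve R3 A 8 -> on_hand[A=33 B=59] avail[A=23 B=59] open={R2,R3}
Step 5: reserve R4 A 6 -> on_hand[A=33 B=59] avail[A=17 B=59] open={R2,R3,R4}
Step 6: reserve R5 B 4 -> on_hand[A=33 B=59] avail[A=17 B=55] open={R2,R3,R4,R5}
Step 7: reserve R6 B 6 -> on_hand[A=33 B=59] avail[A=17 B=49] open={R2,R3,R4,R5,R6}
Step 8: reserve R7 B 9 -> on_hand[A=33 B=59] avail[A=17 B=40] open={R2,R3,R4,R5,R6,R7}
Step 9: commit R6 -> on_hand[A=33 B=53] avail[A=17 B=40] open={R2,R3,R4,R5,R7}
Step 10: commit R4 -> on_hand[A=27 B=53] avail[A=17 B=40] open={R2,R3,R5,R7}
Step 11: commit R2 -> on_hand[A=25 B=53] avail[A=17 B=40] open={R3,R5,R7}
Step 12: commit R7 -> on_hand[A=25 B=44] avail[A=17 B=40] open={R3,R5}
Step 13: reserve R8 A 9 -> on_hand[A=25 B=44] avail[A=8 B=40] open={R3,R5,R8}
Step 14: commit R3 -> on_hand[A=17 B=44] avail[A=8 B=40] open={R5,R8}
Step 15: reserve R9 A 3 -> on_hand[A=17 B=44] avail[A=5 B=40] open={R5,R8,R9}
Step 16: commit R5 -> on_hand[A=17 B=40] avail[A=5 B=40] open={R8,R9}
Step 17: reserve R10 A 3 -> on_hand[A=17 B=40] avail[A=2 B=40] open={R10,R8,R9}
Step 18: reserve R11 A 2 -> on_hand[A=17 B=40] avail[A=0 B=40] open={R10,R11,R8,R9}
Step 19: reserve R12 B 2 -> on_hand[A=17 B=40] avail[A=0 B=38] open={R10,R11,R12,R8,R9}
Step 20: reserve R13 B 6 -> on_hand[A=17 B=40] avail[A=0 B=32] open={R10,R11,R12,R13,R8,R9}
Step 21: cancel R9 -> on_hand[A=17 B=40] avail[A=3 B=32] open={R10,R11,R12,R13,R8}
Step 22: reserve R14 B 5 -> on_hand[A=17 B=40] avail[A=3 B=27] open={R10,R11,R12,R13,R14,R8}
Step 23: reserve R15 A 3 -> on_hand[A=17 B=40] avail[A=0 B=27] open={R10,R11,R12,R13,R14,R15,R8}
Step 24: commit R14 -> on_hand[A=17 B=35] avail[A=0 B=27] open={R10,R11,R12,R13,R15,R8}

Answer: A: 0
B: 27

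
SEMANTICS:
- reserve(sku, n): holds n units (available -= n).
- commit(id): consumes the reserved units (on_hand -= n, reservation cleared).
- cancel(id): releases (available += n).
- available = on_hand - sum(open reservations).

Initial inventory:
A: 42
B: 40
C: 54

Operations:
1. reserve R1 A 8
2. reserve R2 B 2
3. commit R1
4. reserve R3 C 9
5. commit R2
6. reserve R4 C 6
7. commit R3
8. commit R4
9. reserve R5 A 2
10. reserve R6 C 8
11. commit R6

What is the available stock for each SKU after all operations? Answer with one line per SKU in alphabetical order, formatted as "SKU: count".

Step 1: reserve R1 A 8 -> on_hand[A=42 B=40 C=54] avail[A=34 B=40 C=54] open={R1}
Step 2: reserve R2 B 2 -> on_hand[A=42 B=40 C=54] avail[A=34 B=38 C=54] open={R1,R2}
Step 3: commit R1 -> on_hand[A=34 B=40 C=54] avail[A=34 B=38 C=54] open={R2}
Step 4: reserve R3 C 9 -> on_hand[A=34 B=40 C=54] avail[A=34 B=38 C=45] open={R2,R3}
Step 5: commit R2 -> on_hand[A=34 B=38 C=54] avail[A=34 B=38 C=45] open={R3}
Step 6: reserve R4 C 6 -> on_hand[A=34 B=38 C=54] avail[A=34 B=38 C=39] open={R3,R4}
Step 7: commit R3 -> on_hand[A=34 B=38 C=45] avail[A=34 B=38 C=39] open={R4}
Step 8: commit R4 -> on_hand[A=34 B=38 C=39] avail[A=34 B=38 C=39] open={}
Step 9: reserve R5 A 2 -> on_hand[A=34 B=38 C=39] avail[A=32 B=38 C=39] open={R5}
Step 10: reserve R6 C 8 -> on_hand[A=34 B=38 C=39] avail[A=32 B=38 C=31] open={R5,R6}
Step 11: commit R6 -> on_hand[A=34 B=38 C=31] avail[A=32 B=38 C=31] open={R5}

Answer: A: 32
B: 38
C: 31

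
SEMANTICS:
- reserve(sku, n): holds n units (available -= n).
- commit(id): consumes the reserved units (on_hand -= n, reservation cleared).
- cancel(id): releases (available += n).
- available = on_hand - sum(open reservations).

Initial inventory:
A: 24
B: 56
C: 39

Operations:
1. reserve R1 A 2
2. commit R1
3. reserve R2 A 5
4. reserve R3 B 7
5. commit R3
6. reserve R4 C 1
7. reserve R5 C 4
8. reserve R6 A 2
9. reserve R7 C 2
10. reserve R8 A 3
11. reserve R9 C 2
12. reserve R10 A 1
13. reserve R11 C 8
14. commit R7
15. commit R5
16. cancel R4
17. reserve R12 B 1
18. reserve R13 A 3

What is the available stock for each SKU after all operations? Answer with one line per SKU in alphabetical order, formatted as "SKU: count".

Answer: A: 8
B: 48
C: 23

Derivation:
Step 1: reserve R1 A 2 -> on_hand[A=24 B=56 C=39] avail[A=22 B=56 C=39] open={R1}
Step 2: commit R1 -> on_hand[A=22 B=56 C=39] avail[A=22 B=56 C=39] open={}
Step 3: reserve R2 A 5 -> on_hand[A=22 B=56 C=39] avail[A=17 B=56 C=39] open={R2}
Step 4: reserve R3 B 7 -> on_hand[A=22 B=56 C=39] avail[A=17 B=49 C=39] open={R2,R3}
Step 5: commit R3 -> on_hand[A=22 B=49 C=39] avail[A=17 B=49 C=39] open={R2}
Step 6: reserve R4 C 1 -> on_hand[A=22 B=49 C=39] avail[A=17 B=49 C=38] open={R2,R4}
Step 7: reserve R5 C 4 -> on_hand[A=22 B=49 C=39] avail[A=17 B=49 C=34] open={R2,R4,R5}
Step 8: reserve R6 A 2 -> on_hand[A=22 B=49 C=39] avail[A=15 B=49 C=34] open={R2,R4,R5,R6}
Step 9: reserve R7 C 2 -> on_hand[A=22 B=49 C=39] avail[A=15 B=49 C=32] open={R2,R4,R5,R6,R7}
Step 10: reserve R8 A 3 -> on_hand[A=22 B=49 C=39] avail[A=12 B=49 C=32] open={R2,R4,R5,R6,R7,R8}
Step 11: reserve R9 C 2 -> on_hand[A=22 B=49 C=39] avail[A=12 B=49 C=30] open={R2,R4,R5,R6,R7,R8,R9}
Step 12: reserve R10 A 1 -> on_hand[A=22 B=49 C=39] avail[A=11 B=49 C=30] open={R10,R2,R4,R5,R6,R7,R8,R9}
Step 13: reserve R11 C 8 -> on_hand[A=22 B=49 C=39] avail[A=11 B=49 C=22] open={R10,R11,R2,R4,R5,R6,R7,R8,R9}
Step 14: commit R7 -> on_hand[A=22 B=49 C=37] avail[A=11 B=49 C=22] open={R10,R11,R2,R4,R5,R6,R8,R9}
Step 15: commit R5 -> on_hand[A=22 B=49 C=33] avail[A=11 B=49 C=22] open={R10,R11,R2,R4,R6,R8,R9}
Step 16: cancel R4 -> on_hand[A=22 B=49 C=33] avail[A=11 B=49 C=23] open={R10,R11,R2,R6,R8,R9}
Step 17: reserve R12 B 1 -> on_hand[A=22 B=49 C=33] avail[A=11 B=48 C=23] open={R10,R11,R12,R2,R6,R8,R9}
Step 18: reserve R13 A 3 -> on_hand[A=22 B=49 C=33] avail[A=8 B=48 C=23] open={R10,R11,R12,R13,R2,R6,R8,R9}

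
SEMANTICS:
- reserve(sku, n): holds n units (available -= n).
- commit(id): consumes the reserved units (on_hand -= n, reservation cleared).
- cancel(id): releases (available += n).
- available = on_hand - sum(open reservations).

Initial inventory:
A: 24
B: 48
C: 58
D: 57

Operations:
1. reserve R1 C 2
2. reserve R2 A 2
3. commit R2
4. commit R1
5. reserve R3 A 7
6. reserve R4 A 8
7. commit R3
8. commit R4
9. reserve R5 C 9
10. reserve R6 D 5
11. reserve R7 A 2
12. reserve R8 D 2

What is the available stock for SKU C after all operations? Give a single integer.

Step 1: reserve R1 C 2 -> on_hand[A=24 B=48 C=58 D=57] avail[A=24 B=48 C=56 D=57] open={R1}
Step 2: reserve R2 A 2 -> on_hand[A=24 B=48 C=58 D=57] avail[A=22 B=48 C=56 D=57] open={R1,R2}
Step 3: commit R2 -> on_hand[A=22 B=48 C=58 D=57] avail[A=22 B=48 C=56 D=57] open={R1}
Step 4: commit R1 -> on_hand[A=22 B=48 C=56 D=57] avail[A=22 B=48 C=56 D=57] open={}
Step 5: reserve R3 A 7 -> on_hand[A=22 B=48 C=56 D=57] avail[A=15 B=48 C=56 D=57] open={R3}
Step 6: reserve R4 A 8 -> on_hand[A=22 B=48 C=56 D=57] avail[A=7 B=48 C=56 D=57] open={R3,R4}
Step 7: commit R3 -> on_hand[A=15 B=48 C=56 D=57] avail[A=7 B=48 C=56 D=57] open={R4}
Step 8: commit R4 -> on_hand[A=7 B=48 C=56 D=57] avail[A=7 B=48 C=56 D=57] open={}
Step 9: reserve R5 C 9 -> on_hand[A=7 B=48 C=56 D=57] avail[A=7 B=48 C=47 D=57] open={R5}
Step 10: reserve R6 D 5 -> on_hand[A=7 B=48 C=56 D=57] avail[A=7 B=48 C=47 D=52] open={R5,R6}
Step 11: reserve R7 A 2 -> on_hand[A=7 B=48 C=56 D=57] avail[A=5 B=48 C=47 D=52] open={R5,R6,R7}
Step 12: reserve R8 D 2 -> on_hand[A=7 B=48 C=56 D=57] avail[A=5 B=48 C=47 D=50] open={R5,R6,R7,R8}
Final available[C] = 47

Answer: 47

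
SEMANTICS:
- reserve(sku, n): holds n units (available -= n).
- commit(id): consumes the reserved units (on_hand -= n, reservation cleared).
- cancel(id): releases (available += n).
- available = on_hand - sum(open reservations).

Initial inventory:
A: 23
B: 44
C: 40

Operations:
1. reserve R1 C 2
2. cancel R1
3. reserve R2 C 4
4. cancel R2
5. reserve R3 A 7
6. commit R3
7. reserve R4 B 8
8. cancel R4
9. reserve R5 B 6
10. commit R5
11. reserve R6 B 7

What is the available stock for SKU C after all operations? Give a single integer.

Answer: 40

Derivation:
Step 1: reserve R1 C 2 -> on_hand[A=23 B=44 C=40] avail[A=23 B=44 C=38] open={R1}
Step 2: cancel R1 -> on_hand[A=23 B=44 C=40] avail[A=23 B=44 C=40] open={}
Step 3: reserve R2 C 4 -> on_hand[A=23 B=44 C=40] avail[A=23 B=44 C=36] open={R2}
Step 4: cancel R2 -> on_hand[A=23 B=44 C=40] avail[A=23 B=44 C=40] open={}
Step 5: reserve R3 A 7 -> on_hand[A=23 B=44 C=40] avail[A=16 B=44 C=40] open={R3}
Step 6: commit R3 -> on_hand[A=16 B=44 C=40] avail[A=16 B=44 C=40] open={}
Step 7: reserve R4 B 8 -> on_hand[A=16 B=44 C=40] avail[A=16 B=36 C=40] open={R4}
Step 8: cancel R4 -> on_hand[A=16 B=44 C=40] avail[A=16 B=44 C=40] open={}
Step 9: reserve R5 B 6 -> on_hand[A=16 B=44 C=40] avail[A=16 B=38 C=40] open={R5}
Step 10: commit R5 -> on_hand[A=16 B=38 C=40] avail[A=16 B=38 C=40] open={}
Step 11: reserve R6 B 7 -> on_hand[A=16 B=38 C=40] avail[A=16 B=31 C=40] open={R6}
Final available[C] = 40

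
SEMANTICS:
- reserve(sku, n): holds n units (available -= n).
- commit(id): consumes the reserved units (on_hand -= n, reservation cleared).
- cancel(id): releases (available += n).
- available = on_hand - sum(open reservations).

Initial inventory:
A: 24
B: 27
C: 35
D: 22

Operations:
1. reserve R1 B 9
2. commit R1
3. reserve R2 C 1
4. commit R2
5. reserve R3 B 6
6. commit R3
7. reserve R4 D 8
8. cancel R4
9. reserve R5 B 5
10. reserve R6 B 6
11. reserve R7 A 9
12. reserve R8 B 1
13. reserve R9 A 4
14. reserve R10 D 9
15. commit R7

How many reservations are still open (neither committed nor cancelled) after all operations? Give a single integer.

Step 1: reserve R1 B 9 -> on_hand[A=24 B=27 C=35 D=22] avail[A=24 B=18 C=35 D=22] open={R1}
Step 2: commit R1 -> on_hand[A=24 B=18 C=35 D=22] avail[A=24 B=18 C=35 D=22] open={}
Step 3: reserve R2 C 1 -> on_hand[A=24 B=18 C=35 D=22] avail[A=24 B=18 C=34 D=22] open={R2}
Step 4: commit R2 -> on_hand[A=24 B=18 C=34 D=22] avail[A=24 B=18 C=34 D=22] open={}
Step 5: reserve R3 B 6 -> on_hand[A=24 B=18 C=34 D=22] avail[A=24 B=12 C=34 D=22] open={R3}
Step 6: commit R3 -> on_hand[A=24 B=12 C=34 D=22] avail[A=24 B=12 C=34 D=22] open={}
Step 7: reserve R4 D 8 -> on_hand[A=24 B=12 C=34 D=22] avail[A=24 B=12 C=34 D=14] open={R4}
Step 8: cancel R4 -> on_hand[A=24 B=12 C=34 D=22] avail[A=24 B=12 C=34 D=22] open={}
Step 9: reserve R5 B 5 -> on_hand[A=24 B=12 C=34 D=22] avail[A=24 B=7 C=34 D=22] open={R5}
Step 10: reserve R6 B 6 -> on_hand[A=24 B=12 C=34 D=22] avail[A=24 B=1 C=34 D=22] open={R5,R6}
Step 11: reserve R7 A 9 -> on_hand[A=24 B=12 C=34 D=22] avail[A=15 B=1 C=34 D=22] open={R5,R6,R7}
Step 12: reserve R8 B 1 -> on_hand[A=24 B=12 C=34 D=22] avail[A=15 B=0 C=34 D=22] open={R5,R6,R7,R8}
Step 13: reserve R9 A 4 -> on_hand[A=24 B=12 C=34 D=22] avail[A=11 B=0 C=34 D=22] open={R5,R6,R7,R8,R9}
Step 14: reserve R10 D 9 -> on_hand[A=24 B=12 C=34 D=22] avail[A=11 B=0 C=34 D=13] open={R10,R5,R6,R7,R8,R9}
Step 15: commit R7 -> on_hand[A=15 B=12 C=34 D=22] avail[A=11 B=0 C=34 D=13] open={R10,R5,R6,R8,R9}
Open reservations: ['R10', 'R5', 'R6', 'R8', 'R9'] -> 5

Answer: 5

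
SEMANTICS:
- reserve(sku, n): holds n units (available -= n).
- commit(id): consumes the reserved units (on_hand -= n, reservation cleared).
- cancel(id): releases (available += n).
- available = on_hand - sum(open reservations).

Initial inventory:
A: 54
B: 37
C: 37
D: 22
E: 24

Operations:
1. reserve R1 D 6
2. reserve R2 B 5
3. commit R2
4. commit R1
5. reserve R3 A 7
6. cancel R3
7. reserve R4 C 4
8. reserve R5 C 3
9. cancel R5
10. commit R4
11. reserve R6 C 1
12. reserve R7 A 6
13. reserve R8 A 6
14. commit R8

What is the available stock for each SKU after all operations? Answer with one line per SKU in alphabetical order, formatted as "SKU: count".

Answer: A: 42
B: 32
C: 32
D: 16
E: 24

Derivation:
Step 1: reserve R1 D 6 -> on_hand[A=54 B=37 C=37 D=22 E=24] avail[A=54 B=37 C=37 D=16 E=24] open={R1}
Step 2: reserve R2 B 5 -> on_hand[A=54 B=37 C=37 D=22 E=24] avail[A=54 B=32 C=37 D=16 E=24] open={R1,R2}
Step 3: commit R2 -> on_hand[A=54 B=32 C=37 D=22 E=24] avail[A=54 B=32 C=37 D=16 E=24] open={R1}
Step 4: commit R1 -> on_hand[A=54 B=32 C=37 D=16 E=24] avail[A=54 B=32 C=37 D=16 E=24] open={}
Step 5: reserve R3 A 7 -> on_hand[A=54 B=32 C=37 D=16 E=24] avail[A=47 B=32 C=37 D=16 E=24] open={R3}
Step 6: cancel R3 -> on_hand[A=54 B=32 C=37 D=16 E=24] avail[A=54 B=32 C=37 D=16 E=24] open={}
Step 7: reserve R4 C 4 -> on_hand[A=54 B=32 C=37 D=16 E=24] avail[A=54 B=32 C=33 D=16 E=24] open={R4}
Step 8: reserve R5 C 3 -> on_hand[A=54 B=32 C=37 D=16 E=24] avail[A=54 B=32 C=30 D=16 E=24] open={R4,R5}
Step 9: cancel R5 -> on_hand[A=54 B=32 C=37 D=16 E=24] avail[A=54 B=32 C=33 D=16 E=24] open={R4}
Step 10: commit R4 -> on_hand[A=54 B=32 C=33 D=16 E=24] avail[A=54 B=32 C=33 D=16 E=24] open={}
Step 11: reserve R6 C 1 -> on_hand[A=54 B=32 C=33 D=16 E=24] avail[A=54 B=32 C=32 D=16 E=24] open={R6}
Step 12: reserve R7 A 6 -> on_hand[A=54 B=32 C=33 D=16 E=24] avail[A=48 B=32 C=32 D=16 E=24] open={R6,R7}
Step 13: reserve R8 A 6 -> on_hand[A=54 B=32 C=33 D=16 E=24] avail[A=42 B=32 C=32 D=16 E=24] open={R6,R7,R8}
Step 14: commit R8 -> on_hand[A=48 B=32 C=33 D=16 E=24] avail[A=42 B=32 C=32 D=16 E=24] open={R6,R7}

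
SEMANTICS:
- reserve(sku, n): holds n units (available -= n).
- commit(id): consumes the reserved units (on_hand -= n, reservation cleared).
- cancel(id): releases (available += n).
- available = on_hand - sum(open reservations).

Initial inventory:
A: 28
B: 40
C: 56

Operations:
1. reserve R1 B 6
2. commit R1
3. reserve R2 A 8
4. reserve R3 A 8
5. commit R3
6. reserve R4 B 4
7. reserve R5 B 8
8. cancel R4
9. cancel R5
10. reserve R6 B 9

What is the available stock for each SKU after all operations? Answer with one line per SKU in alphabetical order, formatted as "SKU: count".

Step 1: reserve R1 B 6 -> on_hand[A=28 B=40 C=56] avail[A=28 B=34 C=56] open={R1}
Step 2: commit R1 -> on_hand[A=28 B=34 C=56] avail[A=28 B=34 C=56] open={}
Step 3: reserve R2 A 8 -> on_hand[A=28 B=34 C=56] avail[A=20 B=34 C=56] open={R2}
Step 4: reserve R3 A 8 -> on_hand[A=28 B=34 C=56] avail[A=12 B=34 C=56] open={R2,R3}
Step 5: commit R3 -> on_hand[A=20 B=34 C=56] avail[A=12 B=34 C=56] open={R2}
Step 6: reserve R4 B 4 -> on_hand[A=20 B=34 C=56] avail[A=12 B=30 C=56] open={R2,R4}
Step 7: reserve R5 B 8 -> on_hand[A=20 B=34 C=56] avail[A=12 B=22 C=56] open={R2,R4,R5}
Step 8: cancel R4 -> on_hand[A=20 B=34 C=56] avail[A=12 B=26 C=56] open={R2,R5}
Step 9: cancel R5 -> on_hand[A=20 B=34 C=56] avail[A=12 B=34 C=56] open={R2}
Step 10: reserve R6 B 9 -> on_hand[A=20 B=34 C=56] avail[A=12 B=25 C=56] open={R2,R6}

Answer: A: 12
B: 25
C: 56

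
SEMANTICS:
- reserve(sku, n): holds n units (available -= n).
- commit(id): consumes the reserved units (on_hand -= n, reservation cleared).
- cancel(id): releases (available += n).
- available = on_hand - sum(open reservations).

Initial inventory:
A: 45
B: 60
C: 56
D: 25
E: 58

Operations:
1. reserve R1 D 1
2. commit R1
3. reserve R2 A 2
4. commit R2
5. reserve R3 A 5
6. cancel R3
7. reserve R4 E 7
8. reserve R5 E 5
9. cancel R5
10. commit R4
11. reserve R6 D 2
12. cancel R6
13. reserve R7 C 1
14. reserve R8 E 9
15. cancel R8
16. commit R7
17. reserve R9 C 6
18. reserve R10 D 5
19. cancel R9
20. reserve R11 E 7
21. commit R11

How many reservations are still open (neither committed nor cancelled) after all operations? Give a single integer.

Step 1: reserve R1 D 1 -> on_hand[A=45 B=60 C=56 D=25 E=58] avail[A=45 B=60 C=56 D=24 E=58] open={R1}
Step 2: commit R1 -> on_hand[A=45 B=60 C=56 D=24 E=58] avail[A=45 B=60 C=56 D=24 E=58] open={}
Step 3: reserve R2 A 2 -> on_hand[A=45 B=60 C=56 D=24 E=58] avail[A=43 B=60 C=56 D=24 E=58] open={R2}
Step 4: commit R2 -> on_hand[A=43 B=60 C=56 D=24 E=58] avail[A=43 B=60 C=56 D=24 E=58] open={}
Step 5: reserve R3 A 5 -> on_hand[A=43 B=60 C=56 D=24 E=58] avail[A=38 B=60 C=56 D=24 E=58] open={R3}
Step 6: cancel R3 -> on_hand[A=43 B=60 C=56 D=24 E=58] avail[A=43 B=60 C=56 D=24 E=58] open={}
Step 7: reserve R4 E 7 -> on_hand[A=43 B=60 C=56 D=24 E=58] avail[A=43 B=60 C=56 D=24 E=51] open={R4}
Step 8: reserve R5 E 5 -> on_hand[A=43 B=60 C=56 D=24 E=58] avail[A=43 B=60 C=56 D=24 E=46] open={R4,R5}
Step 9: cancel R5 -> on_hand[A=43 B=60 C=56 D=24 E=58] avail[A=43 B=60 C=56 D=24 E=51] open={R4}
Step 10: commit R4 -> on_hand[A=43 B=60 C=56 D=24 E=51] avail[A=43 B=60 C=56 D=24 E=51] open={}
Step 11: reserve R6 D 2 -> on_hand[A=43 B=60 C=56 D=24 E=51] avail[A=43 B=60 C=56 D=22 E=51] open={R6}
Step 12: cancel R6 -> on_hand[A=43 B=60 C=56 D=24 E=51] avail[A=43 B=60 C=56 D=24 E=51] open={}
Step 13: reserve R7 C 1 -> on_hand[A=43 B=60 C=56 D=24 E=51] avail[A=43 B=60 C=55 D=24 E=51] open={R7}
Step 14: reserve R8 E 9 -> on_hand[A=43 B=60 C=56 D=24 E=51] avail[A=43 B=60 C=55 D=24 E=42] open={R7,R8}
Step 15: cancel R8 -> on_hand[A=43 B=60 C=56 D=24 E=51] avail[A=43 B=60 C=55 D=24 E=51] open={R7}
Step 16: commit R7 -> on_hand[A=43 B=60 C=55 D=24 E=51] avail[A=43 B=60 C=55 D=24 E=51] open={}
Step 17: reserve R9 C 6 -> on_hand[A=43 B=60 C=55 D=24 E=51] avail[A=43 B=60 C=49 D=24 E=51] open={R9}
Step 18: reserve R10 D 5 -> on_hand[A=43 B=60 C=55 D=24 E=51] avail[A=43 B=60 C=49 D=19 E=51] open={R10,R9}
Step 19: cancel R9 -> on_hand[A=43 B=60 C=55 D=24 E=51] avail[A=43 B=60 C=55 D=19 E=51] open={R10}
Step 20: reserve R11 E 7 -> on_hand[A=43 B=60 C=55 D=24 E=51] avail[A=43 B=60 C=55 D=19 E=44] open={R10,R11}
Step 21: commit R11 -> on_hand[A=43 B=60 C=55 D=24 E=44] avail[A=43 B=60 C=55 D=19 E=44] open={R10}
Open reservations: ['R10'] -> 1

Answer: 1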